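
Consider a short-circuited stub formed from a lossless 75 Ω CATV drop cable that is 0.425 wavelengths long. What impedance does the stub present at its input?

Z_in ≈ −j38.2 Ω

βl = 2π × 0.425 = 153°
tan(βl) = -0.51
For a short-circuited stub, Z_in = jZ_0·tan(βl)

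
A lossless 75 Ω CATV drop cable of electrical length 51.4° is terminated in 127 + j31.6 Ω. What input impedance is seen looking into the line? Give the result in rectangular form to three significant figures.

tan(βl) = tan(51.4°) = 1.25
Z_in = Z_0·(Z_L + jZ_0·tanβl)/(Z_0 + jZ_L·tanβl)
     = 75·(127 + j126)/(35.4 + j159)

Z_in ≈ 69.1 − j44.5 Ω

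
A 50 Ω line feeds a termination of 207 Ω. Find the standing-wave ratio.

For a purely resistive load, VSWR = R_L/Z_0 or Z_0/R_L (whichever > 1) = 207/50

VSWR ≈ 4.14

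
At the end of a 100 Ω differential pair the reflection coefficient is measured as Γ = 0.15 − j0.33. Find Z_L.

Z_L ≈ 104 − j79.4 Ω

Z_L = Z_0·(1 + Γ)/(1 − Γ) = 100·(1.15 − j0.33)/(0.85 + j0.33)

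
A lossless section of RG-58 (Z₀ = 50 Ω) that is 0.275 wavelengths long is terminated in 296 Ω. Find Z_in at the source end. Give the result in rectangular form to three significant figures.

Z_in ≈ 8.65 + j7.69 Ω

βl = 2π × 0.275 = 99°
tan(βl) = tan(99°) = -6.31
Z_in = Z_0·(Z_L + jZ_0·tanβl)/(Z_0 + jZ_L·tanβl)
     = 50·(296 − j316)/(50 − j1870)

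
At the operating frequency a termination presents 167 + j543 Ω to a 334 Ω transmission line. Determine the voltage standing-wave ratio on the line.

Γ = (Z_L − Z_0)/(Z_L + Z_0) = (-167 + j543)/(501 + j543)
|Γ| = 568/739 = 0.769
VSWR = (1 + |Γ|)/(1 − |Γ|) = 1.77/0.231

VSWR ≈ 7.66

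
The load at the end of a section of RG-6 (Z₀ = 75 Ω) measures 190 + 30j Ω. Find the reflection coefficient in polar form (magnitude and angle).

Γ = (Z_L − Z_0)/(Z_L + Z_0) = (115 + j30)/(265 + j30)
|Γ| = 119/267 = 0.446

Γ ≈ 0.446 ∠ 8.16°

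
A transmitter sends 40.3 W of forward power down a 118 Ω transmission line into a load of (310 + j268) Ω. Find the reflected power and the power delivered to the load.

P_reflected ≈ 17.2 W; P_delivered ≈ 23.1 W

|Γ| = |(192 + j268)/(428 + j268)| = 0.653
|Γ|² = 0.426
P_refl = |Γ|²·P_inc = 17.2 W, P_del = (1 − |Γ|²)·P_inc = 23.1 W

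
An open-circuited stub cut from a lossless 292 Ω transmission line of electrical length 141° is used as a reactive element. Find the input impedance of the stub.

tan(βl) = -0.81
For an open-circuited stub, Z_in = −jZ_0·cot(βl) = −jZ_0/tan(βl)

Z_in ≈ +j361 Ω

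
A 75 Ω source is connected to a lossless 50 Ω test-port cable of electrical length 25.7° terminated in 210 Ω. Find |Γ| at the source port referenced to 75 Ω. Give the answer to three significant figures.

|Γ| ≈ 0.555

tan(βl) = 0.481
Z_in = Z_0·(Z_L + jZ_0·tanβl)/(Z_0 + jZ_L·tanβl) = 50.9 − j78.7 Ω
Γ_s = (Z_in − Z_s)/(Z_in + Z_s) = (-24.1 − j78.7)/(126 − j78.7), |Γ_s| = 0.555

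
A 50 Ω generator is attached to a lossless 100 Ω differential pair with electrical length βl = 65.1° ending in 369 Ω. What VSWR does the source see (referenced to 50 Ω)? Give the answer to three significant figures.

VSWR ≈ 2.96

tan(βl) = 2.15
Z_in = Z_0·(Z_L + jZ_0·tanβl)/(Z_0 + jZ_L·tanβl) = 32.4 − j42.3 Ω
Γ_s = (Z_in − Z_s)/(Z_in + Z_s) = (-17.6 − j42.3)/(82.4 − j42.3), |Γ_s| = 0.495
VSWR = (1 + |Γ_s|)/(1 − |Γ_s|)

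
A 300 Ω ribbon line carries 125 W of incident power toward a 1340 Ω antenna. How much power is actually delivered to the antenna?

Γ = (1340 − 300)/(1340 + 300) = 0.634
|Γ|² = 0.402
P_refl = |Γ|²·P_inc = 50.3 W, P_del = (1 − |Γ|²)·P_inc = 74.7 W

P_delivered ≈ 74.7 W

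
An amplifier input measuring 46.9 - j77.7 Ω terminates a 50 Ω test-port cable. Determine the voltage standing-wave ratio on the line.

VSWR ≈ 4.35

Γ = (Z_L − Z_0)/(Z_L + Z_0) = (-3.1 − j77.7)/(96.9 − j77.7)
|Γ| = 77.8/124 = 0.626
VSWR = (1 + |Γ|)/(1 − |Γ|) = 1.63/0.374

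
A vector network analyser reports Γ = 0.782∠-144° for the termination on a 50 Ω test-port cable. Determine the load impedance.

Z_L ≈ 6.75 − j16 Ω

Z_L = Z_0·(1 + Γ)/(1 − Γ) = 50·(0.367 − j0.46)/(1.63 + j0.46)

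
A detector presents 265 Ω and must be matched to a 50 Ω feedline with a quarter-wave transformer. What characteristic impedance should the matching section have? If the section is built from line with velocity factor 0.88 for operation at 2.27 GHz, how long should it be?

Z_qwt = √(Z_0·R_L) = √(50 × 265) = √13250
λ = 0.88·c/f = 0.116 m, so l = λ/4 = 0.0291 m

Z_qwt ≈ 115 Ω; length ≈ 2.91 cm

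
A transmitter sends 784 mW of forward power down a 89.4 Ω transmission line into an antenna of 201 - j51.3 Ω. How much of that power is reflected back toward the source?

|Γ| = |(111.6 − j51.3)/(290.4 − j51.3)| = 0.417
|Γ|² = 0.173
P_refl = |Γ|²·P_inc = 136 mW, P_del = (1 − |Γ|²)·P_inc = 648 mW

P_reflected ≈ 136 mW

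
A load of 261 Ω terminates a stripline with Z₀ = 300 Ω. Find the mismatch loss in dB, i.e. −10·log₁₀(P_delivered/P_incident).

Γ = (261 − 300)/(261 + 300) = -0.0695
|Γ|² = 0.00483, so P_del/P_inc = 1 − |Γ|² = 0.995
ML = −10·log₁₀(1 − |Γ|²)

mismatch loss ≈ 0.021 dB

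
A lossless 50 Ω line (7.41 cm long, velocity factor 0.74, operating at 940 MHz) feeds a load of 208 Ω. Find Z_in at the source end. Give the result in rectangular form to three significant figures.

λ = v/f = 0.74·c / 940 MHz = 0.236 m
βl = 2π·l/λ = 2π × 0.314 = 113°
tan(βl) = tan(113°) = -2.36
Z_in = Z_0·(Z_L + jZ_0·tanβl)/(Z_0 + jZ_L·tanβl)
     = 50·(208 − j118)/(50 − j491)

Z_in ≈ 14 + j19.7 Ω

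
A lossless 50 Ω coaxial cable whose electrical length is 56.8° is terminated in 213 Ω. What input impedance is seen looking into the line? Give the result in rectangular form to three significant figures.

Z_in ≈ 16.4 − j30.2 Ω

tan(βl) = tan(56.8°) = 1.53
Z_in = Z_0·(Z_L + jZ_0·tanβl)/(Z_0 + jZ_L·tanβl)
     = 50·(213 + j76.4)/(50 + j325)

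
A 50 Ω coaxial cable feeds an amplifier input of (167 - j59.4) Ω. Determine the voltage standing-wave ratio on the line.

VSWR ≈ 3.8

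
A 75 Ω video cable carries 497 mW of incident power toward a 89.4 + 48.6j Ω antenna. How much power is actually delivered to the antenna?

P_delivered ≈ 454 mW

|Γ| = |(14.4 + j48.6)/(164.4 + j48.6)| = 0.296
|Γ|² = 0.0874
P_refl = |Γ|²·P_inc = 43.4 mW, P_del = (1 − |Γ|²)·P_inc = 454 mW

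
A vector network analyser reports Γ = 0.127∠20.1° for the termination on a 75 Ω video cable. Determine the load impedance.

Z_L ≈ 94.9 + j8.42 Ω

Z_L = Z_0·(1 + Γ)/(1 − Γ) = 75·(1.12 + j0.0436)/(0.881 − j0.0436)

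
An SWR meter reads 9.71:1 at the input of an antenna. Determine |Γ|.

|Γ| = (S − 1)/(S + 1) = (9.71 − 1)/(9.71 + 1) = 8.71/10.7

|Γ| ≈ 0.813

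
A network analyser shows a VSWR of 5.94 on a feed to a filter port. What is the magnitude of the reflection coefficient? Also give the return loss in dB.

|Γ| ≈ 0.712; return loss ≈ 2.95 dB

|Γ| = (S − 1)/(S + 1) = (5.94 − 1)/(5.94 + 1) = 4.94/6.94
RL = −20·log₁₀|Γ| = −20·log₁₀(0.712)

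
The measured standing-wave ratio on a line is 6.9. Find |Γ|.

|Γ| = (S − 1)/(S + 1) = (6.9 − 1)/(6.9 + 1) = 5.9/7.9

|Γ| ≈ 0.747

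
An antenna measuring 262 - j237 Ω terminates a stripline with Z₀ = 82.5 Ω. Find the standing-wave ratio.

VSWR ≈ 5.92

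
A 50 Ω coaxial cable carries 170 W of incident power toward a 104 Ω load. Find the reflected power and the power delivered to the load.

P_reflected ≈ 20.9 W; P_delivered ≈ 149 W

Γ = (104 − 50)/(104 + 50) = 0.351
|Γ|² = 0.123
P_refl = |Γ|²·P_inc = 20.9 W, P_del = (1 − |Γ|²)·P_inc = 149 W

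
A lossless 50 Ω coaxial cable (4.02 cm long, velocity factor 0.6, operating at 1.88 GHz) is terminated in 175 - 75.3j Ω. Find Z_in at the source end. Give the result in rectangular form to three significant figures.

Z_in ≈ 60.9 + j85.4 Ω

λ = v/f = 0.6·c / 1.88 GHz = 0.0957 m
βl = 2π·l/λ = 2π × 0.42 = 151°
tan(βl) = tan(151°) = -0.551
Z_in = Z_0·(Z_L + jZ_0·tanβl)/(Z_0 + jZ_L·tanβl)
     = 50·(175 − j103)/(8.52 − j96.4)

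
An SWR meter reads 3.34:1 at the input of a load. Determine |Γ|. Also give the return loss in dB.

|Γ| = (S − 1)/(S + 1) = (3.34 − 1)/(3.34 + 1) = 2.34/4.34
RL = −20·log₁₀|Γ| = −20·log₁₀(0.539)

|Γ| ≈ 0.539; return loss ≈ 5.37 dB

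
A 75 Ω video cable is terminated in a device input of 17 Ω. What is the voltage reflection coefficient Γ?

Γ = -0.63

Γ = (Z_L − Z_0)/(Z_L + Z_0) = (17 − 75)/(17 + 75) = -58/92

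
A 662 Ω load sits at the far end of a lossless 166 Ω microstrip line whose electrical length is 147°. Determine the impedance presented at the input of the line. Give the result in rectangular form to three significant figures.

Z_in ≈ 122 + j208 Ω

tan(βl) = tan(147°) = -0.649
Z_in = Z_0·(Z_L + jZ_0·tanβl)/(Z_0 + jZ_L·tanβl)
     = 166·(662 − j108)/(166 − j430)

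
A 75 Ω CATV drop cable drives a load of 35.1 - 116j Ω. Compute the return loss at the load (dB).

Γ = (-39.9 − j116)/(110.1 − j116), |Γ| = 0.767
RL = −20·log₁₀|Γ| = −20·log₁₀(0.767)

RL ≈ 2.3 dB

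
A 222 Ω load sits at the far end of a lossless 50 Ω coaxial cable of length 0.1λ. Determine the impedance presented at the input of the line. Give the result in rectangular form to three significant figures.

Z_in ≈ 29.7 − j59.6 Ω

βl = 2π × 0.1 = 36°
tan(βl) = tan(36°) = 0.727
Z_in = Z_0·(Z_L + jZ_0·tanβl)/(Z_0 + jZ_L·tanβl)
     = 50·(222 + j36.3)/(50 + j161)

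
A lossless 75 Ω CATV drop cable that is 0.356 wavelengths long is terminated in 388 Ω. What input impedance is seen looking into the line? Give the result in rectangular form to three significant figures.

Z_in ≈ 22.9 + j55.5 Ω

βl = 2π × 0.356 = 128°
tan(βl) = tan(128°) = -1.27
Z_in = Z_0·(Z_L + jZ_0·tanβl)/(Z_0 + jZ_L·tanβl)
     = 75·(388 − j95.4)/(75 − j494)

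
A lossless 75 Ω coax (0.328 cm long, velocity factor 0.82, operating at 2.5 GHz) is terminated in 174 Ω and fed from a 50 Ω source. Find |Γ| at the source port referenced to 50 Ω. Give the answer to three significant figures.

|Γ| ≈ 0.546

λ = v/f = 0.82·c / 2.5 GHz = 0.0984 m
βl = 2π·l/λ = 2π × 0.0333 = 12°
tan(βl) = 0.213
Z_in = Z_0·(Z_L + jZ_0·tanβl)/(Z_0 + jZ_L·tanβl) = 146 − j56.2 Ω
Γ_s = (Z_in − Z_s)/(Z_in + Z_s) = (96.3 − j56.2)/(196 − j56.2), |Γ_s| = 0.546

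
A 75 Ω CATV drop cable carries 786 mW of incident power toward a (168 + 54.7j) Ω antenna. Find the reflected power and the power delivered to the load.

P_reflected ≈ 147 mW; P_delivered ≈ 639 mW

|Γ| = |(93 + j54.7)/(243 + j54.7)| = 0.433
|Γ|² = 0.188
P_refl = |Γ|²·P_inc = 147 mW, P_del = (1 − |Γ|²)·P_inc = 639 mW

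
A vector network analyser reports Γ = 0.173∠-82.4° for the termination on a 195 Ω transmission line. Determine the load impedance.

Z_L ≈ 192 − j68 Ω

Z_L = Z_0·(1 + Γ)/(1 − Γ) = 195·(1.02 − j0.171)/(0.977 + j0.171)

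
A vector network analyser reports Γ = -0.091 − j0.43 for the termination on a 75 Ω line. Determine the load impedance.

Z_L ≈ 44 − j46.9 Ω

Z_L = Z_0·(1 + Γ)/(1 − Γ) = 75·(0.909 − j0.43)/(1.09 + j0.43)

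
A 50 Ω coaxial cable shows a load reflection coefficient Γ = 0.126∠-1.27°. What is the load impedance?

Z_L ≈ 64.4 − j0.366 Ω

Z_L = Z_0·(1 + Γ)/(1 − Γ) = 50·(1.13 − j0.00279)/(0.874 + j0.00279)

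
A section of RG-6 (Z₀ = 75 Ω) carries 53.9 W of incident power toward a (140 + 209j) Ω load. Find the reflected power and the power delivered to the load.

|Γ| = |(65 + j209)/(215 + j209)| = 0.73
|Γ|² = 0.533
P_refl = |Γ|²·P_inc = 28.7 W, P_del = (1 − |Γ|²)·P_inc = 25.2 W

P_reflected ≈ 28.7 W; P_delivered ≈ 25.2 W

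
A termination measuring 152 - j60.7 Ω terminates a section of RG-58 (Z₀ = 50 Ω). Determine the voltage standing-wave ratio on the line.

VSWR ≈ 3.57

Γ = (Z_L − Z_0)/(Z_L + Z_0) = (102 − j60.7)/(202 − j60.7)
|Γ| = 119/211 = 0.563
VSWR = (1 + |Γ|)/(1 − |Γ|) = 1.56/0.437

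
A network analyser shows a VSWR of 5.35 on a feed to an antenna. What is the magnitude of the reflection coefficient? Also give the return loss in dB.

|Γ| ≈ 0.685; return loss ≈ 3.29 dB

|Γ| = (S − 1)/(S + 1) = (5.35 − 1)/(5.35 + 1) = 4.35/6.35
RL = −20·log₁₀|Γ| = −20·log₁₀(0.685)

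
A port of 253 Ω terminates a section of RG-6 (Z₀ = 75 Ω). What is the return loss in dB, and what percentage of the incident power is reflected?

Γ = (253 − 75)/(253 + 75) = 0.543
RL = −20·log₁₀(0.543) = 5.31 dB
P_refl/P_inc = |Γ|² = 0.295

RL ≈ 5.31 dB; 29.5% of incident power reflected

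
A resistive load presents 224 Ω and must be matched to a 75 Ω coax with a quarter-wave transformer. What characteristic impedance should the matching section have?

Z_qwt = √(Z_0·R_L) = √(75 × 224) = √16800

Z_qwt ≈ 130 Ω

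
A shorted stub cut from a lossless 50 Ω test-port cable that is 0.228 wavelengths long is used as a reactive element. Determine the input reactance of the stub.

βl = 2π × 0.228 = 82.1°
tan(βl) = 7.19
For a shorted stub, Z_in = jZ_0·tan(βl)

X_in ≈ 359 Ω (inductive)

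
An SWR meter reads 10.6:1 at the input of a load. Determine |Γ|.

|Γ| = (S − 1)/(S + 1) = (10.6 − 1)/(10.6 + 1) = 9.6/11.6

|Γ| ≈ 0.828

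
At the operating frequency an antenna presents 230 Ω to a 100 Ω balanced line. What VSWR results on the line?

VSWR ≈ 2.3

Γ = (230 − 100)/(230 + 100) = 0.394
VSWR = (1 + 0.394)/(1 − 0.394)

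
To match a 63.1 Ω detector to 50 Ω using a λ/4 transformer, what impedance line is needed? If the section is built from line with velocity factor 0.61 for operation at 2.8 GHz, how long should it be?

Z_qwt ≈ 56.2 Ω; length ≈ 1.63 cm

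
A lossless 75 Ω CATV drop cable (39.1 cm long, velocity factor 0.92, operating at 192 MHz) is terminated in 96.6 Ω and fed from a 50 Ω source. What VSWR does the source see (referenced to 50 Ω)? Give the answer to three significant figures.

λ = v/f = 0.92·c / 192 MHz = 1.44 m
βl = 2π·l/λ = 2π × 0.272 = 97.9°
tan(βl) = -7.19
Z_in = Z_0·(Z_L + jZ_0·tanβl)/(Z_0 + jZ_L·tanβl) = 58.7 + j4.1 Ω
Γ_s = (Z_in − Z_s)/(Z_in + Z_s) = (8.67 + j4.1)/(109 + j4.1), |Γ_s| = 0.0882
VSWR = (1 + |Γ_s|)/(1 − |Γ_s|)

VSWR ≈ 1.19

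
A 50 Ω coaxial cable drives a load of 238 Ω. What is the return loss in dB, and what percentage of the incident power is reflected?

RL ≈ 3.7 dB; 42.6% of incident power reflected

Γ = (238 − 50)/(238 + 50) = 0.653
RL = −20·log₁₀(0.653) = 3.7 dB
P_refl/P_inc = |Γ|² = 0.426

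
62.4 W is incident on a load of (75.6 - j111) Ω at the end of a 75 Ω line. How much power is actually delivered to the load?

P_delivered ≈ 40.4 W

|Γ| = |(0.6 − j111)/(150.6 − j111)| = 0.593
|Γ|² = 0.352
P_refl = |Γ|²·P_inc = 22 W, P_del = (1 − |Γ|²)·P_inc = 40.4 W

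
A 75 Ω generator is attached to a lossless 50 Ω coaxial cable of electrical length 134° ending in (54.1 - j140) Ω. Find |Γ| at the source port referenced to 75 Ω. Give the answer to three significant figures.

|Γ| ≈ 0.774

tan(βl) = -1.04
Z_in = Z_0·(Z_L + jZ_0·tanβl)/(Z_0 + jZ_L·tanβl) = 23.1 + j87.4 Ω
Γ_s = (Z_in − Z_s)/(Z_in + Z_s) = (-51.9 + j87.4)/(98.1 + j87.4), |Γ_s| = 0.774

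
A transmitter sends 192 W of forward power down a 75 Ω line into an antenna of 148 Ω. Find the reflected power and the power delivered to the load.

P_reflected ≈ 20.6 W; P_delivered ≈ 171 W

Γ = (148 − 75)/(148 + 75) = 0.327
|Γ|² = 0.107
P_refl = |Γ|²·P_inc = 20.6 W, P_del = (1 − |Γ|²)·P_inc = 171 W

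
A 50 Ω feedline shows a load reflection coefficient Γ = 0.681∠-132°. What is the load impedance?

Z_L = Z_0·(1 + Γ)/(1 − Γ) = 50·(0.544 − j0.506)/(1.46 + j0.506)

Z_L ≈ 11.3 − j21.3 Ω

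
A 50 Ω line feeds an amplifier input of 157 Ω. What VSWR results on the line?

Γ = (157 − 50)/(157 + 50) = 0.517
VSWR = (1 + 0.517)/(1 − 0.517)

VSWR ≈ 3.14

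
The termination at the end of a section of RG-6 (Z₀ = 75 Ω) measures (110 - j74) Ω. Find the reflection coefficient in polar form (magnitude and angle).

Γ ≈ 0.411 ∠ -42.9°

Γ = (Z_L − Z_0)/(Z_L + Z_0) = (35 − j74)/(185 − j74)
|Γ| = 81.9/199 = 0.411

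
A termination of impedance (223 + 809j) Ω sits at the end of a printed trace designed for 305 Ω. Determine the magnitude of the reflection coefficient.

Γ = (Z_L − Z_0)/(Z_L + Z_0) = (-82 + j809)/(528 + j809)
|Γ| = 813/966

|Γ| ≈ 0.842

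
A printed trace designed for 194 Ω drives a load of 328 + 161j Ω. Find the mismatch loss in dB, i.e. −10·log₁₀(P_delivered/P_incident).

mismatch loss ≈ 0.691 dB

Γ = (134 + j161)/(522 + j161), |Γ| = 0.383
|Γ|² = 0.147, so P_del/P_inc = 1 − |Γ|² = 0.853
ML = −10·log₁₀(1 − |Γ|²)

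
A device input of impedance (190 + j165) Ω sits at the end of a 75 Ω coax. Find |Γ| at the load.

Γ = (Z_L − Z_0)/(Z_L + Z_0) = (115 + j165)/(265 + j165)
|Γ| = 201/312

|Γ| ≈ 0.644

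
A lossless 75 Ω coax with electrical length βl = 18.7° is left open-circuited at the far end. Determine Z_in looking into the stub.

Z_in ≈ −j222 Ω

tan(βl) = 0.338
For an open-circuited stub, Z_in = −jZ_0·cot(βl) = −jZ_0/tan(βl)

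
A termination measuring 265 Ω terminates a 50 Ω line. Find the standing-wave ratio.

VSWR ≈ 5.3

For a purely resistive load, VSWR = R_L/Z_0 or Z_0/R_L (whichever > 1) = 265/50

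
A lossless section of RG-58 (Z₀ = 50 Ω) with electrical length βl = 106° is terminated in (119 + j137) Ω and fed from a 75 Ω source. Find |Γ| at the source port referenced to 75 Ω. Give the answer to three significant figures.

|Γ| ≈ 0.793

tan(βl) = -3.49
Z_in = Z_0·(Z_L + jZ_0·tanβl)/(Z_0 + jZ_L·tanβl) = 8.69 + j3.29 Ω
Γ_s = (Z_in − Z_s)/(Z_in + Z_s) = (-66.3 + j3.29)/(83.7 + j3.29), |Γ_s| = 0.793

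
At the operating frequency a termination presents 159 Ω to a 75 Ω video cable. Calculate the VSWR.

VSWR ≈ 2.12

Γ = (159 − 75)/(159 + 75) = 0.359
VSWR = (1 + 0.359)/(1 − 0.359)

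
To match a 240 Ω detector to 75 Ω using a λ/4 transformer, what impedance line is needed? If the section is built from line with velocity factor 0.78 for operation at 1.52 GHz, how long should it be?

Z_qwt = √(Z_0·R_L) = √(75 × 240) = √18000
λ = 0.78·c/f = 0.154 m, so l = λ/4 = 0.0385 m

Z_qwt ≈ 134 Ω; length ≈ 3.85 cm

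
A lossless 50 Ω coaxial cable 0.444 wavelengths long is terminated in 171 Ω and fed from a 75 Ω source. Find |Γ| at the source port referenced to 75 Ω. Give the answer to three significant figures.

βl = 2π × 0.444 = 160°
tan(βl) = -0.367
Z_in = Z_0·(Z_L + jZ_0·tanβl)/(Z_0 + jZ_L·tanβl) = 75.3 + j76.2 Ω
Γ_s = (Z_in − Z_s)/(Z_in + Z_s) = (0.314 + j76.2)/(150 + j76.2), |Γ_s| = 0.452

|Γ| ≈ 0.452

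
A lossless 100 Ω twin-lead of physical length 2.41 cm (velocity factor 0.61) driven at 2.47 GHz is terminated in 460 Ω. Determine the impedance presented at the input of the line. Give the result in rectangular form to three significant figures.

λ = v/f = 0.61·c / 2.47 GHz = 0.0741 m
βl = 2π·l/λ = 2π × 0.325 = 117°
tan(βl) = tan(117°) = -1.95
Z_in = Z_0·(Z_L + jZ_0·tanβl)/(Z_0 + jZ_L·tanβl)
     = 100·(460 − j195)/(100 − j899)

Z_in ≈ 27.1 + j48.2 Ω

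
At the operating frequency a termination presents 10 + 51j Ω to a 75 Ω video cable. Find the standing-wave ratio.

Γ = (Z_L − Z_0)/(Z_L + Z_0) = (-65 + j51)/(85 + j51)
|Γ| = 82.6/99.1 = 0.833
VSWR = (1 + |Γ|)/(1 − |Γ|) = 1.83/0.167

VSWR ≈ 11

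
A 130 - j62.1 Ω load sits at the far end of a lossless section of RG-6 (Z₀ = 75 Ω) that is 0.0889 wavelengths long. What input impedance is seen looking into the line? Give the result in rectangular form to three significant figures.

βl = 2π × 0.0889 = 32°
tan(βl) = tan(32°) = 0.625
Z_in = Z_0·(Z_L + jZ_0·tanβl)/(Z_0 + jZ_L·tanβl)
     = 75·(130 − j15.2)/(114 + j81.2)

Z_in ≈ 52 − j47.2 Ω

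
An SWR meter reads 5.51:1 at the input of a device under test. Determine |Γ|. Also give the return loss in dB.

|Γ| ≈ 0.693; return loss ≈ 3.19 dB

|Γ| = (S − 1)/(S + 1) = (5.51 − 1)/(5.51 + 1) = 4.51/6.51
RL = −20·log₁₀|Γ| = −20·log₁₀(0.693)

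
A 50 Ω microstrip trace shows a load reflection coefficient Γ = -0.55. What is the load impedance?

Z_L = Z_0·(1 + Γ)/(1 − Γ) = 50·(0.45)/(1.55)

Z_L ≈ 14.5 Ω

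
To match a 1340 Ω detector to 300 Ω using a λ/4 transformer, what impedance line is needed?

Z_qwt = √(Z_0·R_L) = √(300 × 1340) = √402000

Z_qwt ≈ 634 Ω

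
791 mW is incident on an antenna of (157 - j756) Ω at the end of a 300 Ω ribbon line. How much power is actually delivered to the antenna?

P_delivered ≈ 191 mW

|Γ| = |(-143 − j756)/(457 − j756)| = 0.871
|Γ|² = 0.759
P_refl = |Γ|²·P_inc = 600 mW, P_del = (1 − |Γ|²)·P_inc = 191 mW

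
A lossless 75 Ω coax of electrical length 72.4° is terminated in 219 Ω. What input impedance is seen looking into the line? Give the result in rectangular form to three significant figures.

Z_in ≈ 27.9 − j20.8 Ω

tan(βl) = tan(72.4°) = 3.15
Z_in = Z_0·(Z_L + jZ_0·tanβl)/(Z_0 + jZ_L·tanβl)
     = 75·(219 + j236)/(75 + j690)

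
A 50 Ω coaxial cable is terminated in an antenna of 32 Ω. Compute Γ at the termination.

Γ = -0.22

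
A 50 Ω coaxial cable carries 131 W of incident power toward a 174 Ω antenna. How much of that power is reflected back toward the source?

P_reflected ≈ 40.1 W

Γ = (174 − 50)/(174 + 50) = 0.554
|Γ|² = 0.306
P_refl = |Γ|²·P_inc = 40.1 W, P_del = (1 − |Γ|²)·P_inc = 90.9 W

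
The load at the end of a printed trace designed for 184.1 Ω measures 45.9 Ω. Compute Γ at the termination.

Γ = (Z_L − Z_0)/(Z_L + Z_0) = (45.9 − 184.1)/(45.9 + 184.1) = -138.2/230

Γ = -0.601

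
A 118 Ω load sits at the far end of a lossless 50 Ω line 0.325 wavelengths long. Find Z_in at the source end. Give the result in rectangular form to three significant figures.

βl = 2π × 0.325 = 117°
tan(βl) = tan(117°) = -1.96
Z_in = Z_0·(Z_L + jZ_0·tanβl)/(Z_0 + jZ_L·tanβl)
     = 50·(118 − j98.1)/(50 − j232)

Z_in ≈ 25.5 + j20 Ω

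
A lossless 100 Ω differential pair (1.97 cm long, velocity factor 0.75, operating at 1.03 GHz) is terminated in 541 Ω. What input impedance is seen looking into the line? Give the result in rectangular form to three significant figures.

λ = v/f = 0.75·c / 1.03 GHz = 0.218 m
βl = 2π·l/λ = 2π × 0.0902 = 32.5°
tan(βl) = tan(32.5°) = 0.636
Z_in = Z_0·(Z_L + jZ_0·tanβl)/(Z_0 + jZ_L·tanβl)
     = 100·(541 + j63.6)/(100 + j344)

Z_in ≈ 59.2 − j140 Ω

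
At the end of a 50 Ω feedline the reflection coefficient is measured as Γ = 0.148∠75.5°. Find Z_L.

Z_L ≈ 51.6 + j15.1 Ω

Z_L = Z_0·(1 + Γ)/(1 − Γ) = 50·(1.04 + j0.143)/(0.963 − j0.143)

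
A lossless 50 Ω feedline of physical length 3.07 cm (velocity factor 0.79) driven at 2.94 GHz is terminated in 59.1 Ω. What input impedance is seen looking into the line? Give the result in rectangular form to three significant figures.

Z_in ≈ 49.9 + j8.36 Ω

λ = v/f = 0.79·c / 2.94 GHz = 0.0806 m
βl = 2π·l/λ = 2π × 0.381 = 137°
tan(βl) = tan(137°) = -0.929
Z_in = Z_0·(Z_L + jZ_0·tanβl)/(Z_0 + jZ_L·tanβl)
     = 50·(59.1 − j46.5)/(50 − j54.9)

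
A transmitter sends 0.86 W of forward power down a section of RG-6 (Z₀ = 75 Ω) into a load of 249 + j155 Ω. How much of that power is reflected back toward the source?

|Γ| = |(174 + j155)/(324 + j155)| = 0.649
|Γ|² = 0.421
P_refl = |Γ|²·P_inc = 0.362 W, P_del = (1 − |Γ|²)·P_inc = 0.498 W

P_reflected ≈ 0.362 W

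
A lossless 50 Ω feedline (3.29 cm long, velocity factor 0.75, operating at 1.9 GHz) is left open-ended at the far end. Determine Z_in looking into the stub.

Z_in ≈ +j8.83 Ω

λ = v/f = 0.75·c / 1.9 GHz = 0.118 m
βl = 2π·l/λ = 2π × 0.278 = 100°
tan(βl) = -5.66
For an open-ended stub, Z_in = −jZ_0·cot(βl) = −jZ_0/tan(βl)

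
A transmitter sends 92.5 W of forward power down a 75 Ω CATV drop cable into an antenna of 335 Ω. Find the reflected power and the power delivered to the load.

Γ = (335 − 75)/(335 + 75) = 0.634
|Γ|² = 0.402
P_refl = |Γ|²·P_inc = 37.2 W, P_del = (1 − |Γ|²)·P_inc = 55.3 W

P_reflected ≈ 37.2 W; P_delivered ≈ 55.3 W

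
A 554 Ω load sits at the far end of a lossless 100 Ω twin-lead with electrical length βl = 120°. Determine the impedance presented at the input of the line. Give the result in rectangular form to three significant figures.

tan(βl) = tan(120°) = -1.73
Z_in = Z_0·(Z_L + jZ_0·tanβl)/(Z_0 + jZ_L·tanβl)
     = 100·(554 − j173)/(100 − j960)

Z_in ≈ 23.8 + j55.3 Ω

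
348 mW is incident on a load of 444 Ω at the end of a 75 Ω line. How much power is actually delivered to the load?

Γ = (444 − 75)/(444 + 75) = 0.711
|Γ|² = 0.505
P_refl = |Γ|²·P_inc = 176 mW, P_del = (1 − |Γ|²)·P_inc = 172 mW

P_delivered ≈ 172 mW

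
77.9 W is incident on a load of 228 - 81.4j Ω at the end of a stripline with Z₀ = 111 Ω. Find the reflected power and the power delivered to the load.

|Γ| = |(117 − j81.4)/(339 − j81.4)| = 0.409
|Γ|² = 0.167
P_refl = |Γ|²·P_inc = 13 W, P_del = (1 − |Γ|²)·P_inc = 64.9 W

P_reflected ≈ 13 W; P_delivered ≈ 64.9 W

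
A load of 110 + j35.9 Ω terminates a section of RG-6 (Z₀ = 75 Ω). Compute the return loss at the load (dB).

Γ = (35 + j35.9)/(185 + j35.9), |Γ| = 0.266
RL = −20·log₁₀|Γ| = −20·log₁₀(0.266)

RL ≈ 11.5 dB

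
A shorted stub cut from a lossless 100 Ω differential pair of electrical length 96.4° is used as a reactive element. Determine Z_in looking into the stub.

Z_in ≈ −j892 Ω

tan(βl) = -8.92
For a shorted stub, Z_in = jZ_0·tan(βl)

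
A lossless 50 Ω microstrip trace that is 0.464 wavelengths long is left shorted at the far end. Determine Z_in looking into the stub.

Z_in ≈ −j11.5 Ω

βl = 2π × 0.464 = 167°
tan(βl) = -0.23
For a shorted stub, Z_in = jZ_0·tan(βl)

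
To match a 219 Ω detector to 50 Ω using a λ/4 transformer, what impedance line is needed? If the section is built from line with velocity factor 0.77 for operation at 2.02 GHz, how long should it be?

Z_qwt ≈ 105 Ω; length ≈ 2.86 cm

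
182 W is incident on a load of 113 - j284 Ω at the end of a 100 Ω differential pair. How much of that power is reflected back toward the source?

P_reflected ≈ 117 W

|Γ| = |(13 − j284)/(213 − j284)| = 0.801
|Γ|² = 0.641
P_refl = |Γ|²·P_inc = 117 W, P_del = (1 − |Γ|²)·P_inc = 65.3 W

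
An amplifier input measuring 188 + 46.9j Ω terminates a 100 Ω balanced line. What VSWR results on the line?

Γ = (Z_L − Z_0)/(Z_L + Z_0) = (88 + j46.9)/(288 + j46.9)
|Γ| = 99.7/292 = 0.342
VSWR = (1 + |Γ|)/(1 − |Γ|) = 1.34/0.658

VSWR ≈ 2.04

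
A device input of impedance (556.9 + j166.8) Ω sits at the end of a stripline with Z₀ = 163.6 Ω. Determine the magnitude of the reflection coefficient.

Γ = (Z_L − Z_0)/(Z_L + Z_0) = (393.3 + j166.8)/(720.5 + j166.8)
|Γ| = 427/740

|Γ| ≈ 0.578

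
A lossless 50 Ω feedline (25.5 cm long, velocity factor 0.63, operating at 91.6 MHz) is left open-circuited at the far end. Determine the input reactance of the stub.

λ = v/f = 0.63·c / 91.6 MHz = 2.06 m
βl = 2π·l/λ = 2π × 0.124 = 44.5°
tan(βl) = 0.982
For an open-circuited stub, Z_in = −jZ_0·cot(βl) = −jZ_0/tan(βl)

X_in ≈ -50.9 Ω (capacitive)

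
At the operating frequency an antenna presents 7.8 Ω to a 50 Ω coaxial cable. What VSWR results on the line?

Γ = (7.8 − 50)/(7.8 + 50) = -0.73
VSWR = (1 + 0.73)/(1 − 0.73)

VSWR ≈ 6.41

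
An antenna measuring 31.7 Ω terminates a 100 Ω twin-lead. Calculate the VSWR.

Γ = (31.7 − 100)/(31.7 + 100) = -0.519
VSWR = (1 + 0.519)/(1 − 0.519)

VSWR ≈ 3.15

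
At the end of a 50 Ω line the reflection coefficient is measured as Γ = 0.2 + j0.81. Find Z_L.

Z_L ≈ 11.7 + j62.5 Ω

Z_L = Z_0·(1 + Γ)/(1 − Γ) = 50·(1.2 + j0.81)/(0.8 − j0.81)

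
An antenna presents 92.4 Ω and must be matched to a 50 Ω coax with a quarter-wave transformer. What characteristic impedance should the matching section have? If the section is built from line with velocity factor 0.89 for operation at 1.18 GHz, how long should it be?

Z_qwt = √(Z_0·R_L) = √(50 × 92.4) = √4620
λ = 0.89·c/f = 0.226 m, so l = λ/4 = 0.0566 m

Z_qwt ≈ 68 Ω; length ≈ 5.66 cm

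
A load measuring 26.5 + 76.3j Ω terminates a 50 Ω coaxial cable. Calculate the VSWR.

VSWR ≈ 6.66

Γ = (Z_L − Z_0)/(Z_L + Z_0) = (-23.5 + j76.3)/(76.5 + j76.3)
|Γ| = 79.8/108 = 0.739
VSWR = (1 + |Γ|)/(1 − |Γ|) = 1.74/0.261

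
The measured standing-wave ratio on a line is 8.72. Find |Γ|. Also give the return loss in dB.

|Γ| = (S − 1)/(S + 1) = (8.72 − 1)/(8.72 + 1) = 7.72/9.72
RL = −20·log₁₀|Γ| = −20·log₁₀(0.794)

|Γ| ≈ 0.794; return loss ≈ 2 dB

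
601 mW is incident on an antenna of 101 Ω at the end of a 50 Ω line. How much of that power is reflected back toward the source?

P_reflected ≈ 68.6 mW

Γ = (101 − 50)/(101 + 50) = 0.338
|Γ|² = 0.114
P_refl = |Γ|²·P_inc = 68.6 mW, P_del = (1 − |Γ|²)·P_inc = 532 mW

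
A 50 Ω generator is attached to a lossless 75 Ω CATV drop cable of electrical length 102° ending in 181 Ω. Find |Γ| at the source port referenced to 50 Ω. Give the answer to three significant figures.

tan(βl) = -4.7
Z_in = Z_0·(Z_L + jZ_0·tanβl)/(Z_0 + jZ_L·tanβl) = 32.2 + j13.1 Ω
Γ_s = (Z_in − Z_s)/(Z_in + Z_s) = (-17.8 + j13.1)/(82.2 + j13.1), |Γ_s| = 0.265

|Γ| ≈ 0.265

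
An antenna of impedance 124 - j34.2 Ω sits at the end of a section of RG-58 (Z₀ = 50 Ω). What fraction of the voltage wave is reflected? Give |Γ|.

|Γ| ≈ 0.46

Γ = (Z_L − Z_0)/(Z_L + Z_0) = (74 − j34.2)/(174 − j34.2)
|Γ| = 81.5/177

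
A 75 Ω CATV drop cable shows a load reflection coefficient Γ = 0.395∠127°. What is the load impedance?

Z_L ≈ 38.8 + j29 Ω

Z_L = Z_0·(1 + Γ)/(1 − Γ) = 75·(0.762 + j0.315)/(1.24 − j0.315)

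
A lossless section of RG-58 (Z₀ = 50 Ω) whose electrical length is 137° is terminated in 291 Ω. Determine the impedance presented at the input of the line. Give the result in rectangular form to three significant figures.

tan(βl) = tan(137°) = -0.933
Z_in = Z_0·(Z_L + jZ_0·tanβl)/(Z_0 + jZ_L·tanβl)
     = 50·(291 − j46.6)/(50 − j271)

Z_in ≈ 17.9 + j50.3 Ω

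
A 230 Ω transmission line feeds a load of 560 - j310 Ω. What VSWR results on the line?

VSWR ≈ 3.29

Γ = (Z_L − Z_0)/(Z_L + Z_0) = (330 − j310)/(790 − j310)
|Γ| = 453/849 = 0.534
VSWR = (1 + |Γ|)/(1 − |Γ|) = 1.53/0.466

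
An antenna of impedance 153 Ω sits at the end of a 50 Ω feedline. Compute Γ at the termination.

Γ = 0.507

Γ = (Z_L − Z_0)/(Z_L + Z_0) = (153 − 50)/(153 + 50) = 103/203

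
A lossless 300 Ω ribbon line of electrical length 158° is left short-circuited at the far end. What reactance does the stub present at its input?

X_in ≈ -121 Ω (capacitive)

tan(βl) = -0.404
For a short-circuited stub, Z_in = jZ_0·tan(βl)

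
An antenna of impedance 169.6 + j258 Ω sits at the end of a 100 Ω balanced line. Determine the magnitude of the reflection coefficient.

|Γ| ≈ 0.716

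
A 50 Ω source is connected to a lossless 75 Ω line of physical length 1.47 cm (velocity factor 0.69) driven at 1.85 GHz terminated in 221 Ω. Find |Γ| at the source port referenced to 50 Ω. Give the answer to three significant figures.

|Γ| ≈ 0.519

λ = v/f = 0.69·c / 1.85 GHz = 0.112 m
βl = 2π·l/λ = 2π × 0.131 = 47.3°
tan(βl) = 1.08
Z_in = Z_0·(Z_L + jZ_0·tanβl)/(Z_0 + jZ_L·tanβl) = 42.9 − j55.8 Ω
Γ_s = (Z_in − Z_s)/(Z_in + Z_s) = (-7.08 − j55.8)/(92.9 − j55.8), |Γ_s| = 0.519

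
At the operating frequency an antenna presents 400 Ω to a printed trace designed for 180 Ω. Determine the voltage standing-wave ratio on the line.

Γ = (400 − 180)/(400 + 180) = 0.379
VSWR = (1 + 0.379)/(1 − 0.379)

VSWR ≈ 2.22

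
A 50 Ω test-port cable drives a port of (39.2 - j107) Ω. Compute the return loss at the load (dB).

Γ = (-10.8 − j107)/(89.2 − j107), |Γ| = 0.772
RL = −20·log₁₀|Γ| = −20·log₁₀(0.772)

RL ≈ 2.25 dB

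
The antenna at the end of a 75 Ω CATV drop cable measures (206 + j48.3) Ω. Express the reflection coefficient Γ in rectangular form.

Γ ≈ 0.482 + j0.0891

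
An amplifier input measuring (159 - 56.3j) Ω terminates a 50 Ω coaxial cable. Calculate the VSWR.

Γ = (Z_L − Z_0)/(Z_L + Z_0) = (109 − j56.3)/(209 − j56.3)
|Γ| = 123/216 = 0.567
VSWR = (1 + |Γ|)/(1 − |Γ|) = 1.57/0.433

VSWR ≈ 3.62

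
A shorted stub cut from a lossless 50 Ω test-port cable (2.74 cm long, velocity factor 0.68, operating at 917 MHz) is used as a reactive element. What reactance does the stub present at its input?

λ = v/f = 0.68·c / 917 MHz = 0.222 m
βl = 2π·l/λ = 2π × 0.123 = 44.3°
tan(βl) = 0.977
For a shorted stub, Z_in = jZ_0·tan(βl)

X_in ≈ 48.9 Ω (inductive)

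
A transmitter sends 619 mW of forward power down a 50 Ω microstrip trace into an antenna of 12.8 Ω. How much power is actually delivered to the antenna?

P_delivered ≈ 402 mW

Γ = (12.8 − 50)/(12.8 + 50) = -0.592
|Γ|² = 0.351
P_refl = |Γ|²·P_inc = 217 mW, P_del = (1 − |Γ|²)·P_inc = 402 mW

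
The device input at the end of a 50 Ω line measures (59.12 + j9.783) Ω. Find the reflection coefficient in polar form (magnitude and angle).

Γ = (Z_L − Z_0)/(Z_L + Z_0) = (9.12 + j9.783)/(109.1 + j9.783)
|Γ| = 13.4/110 = 0.122

Γ ≈ 0.122 ∠ 41.9°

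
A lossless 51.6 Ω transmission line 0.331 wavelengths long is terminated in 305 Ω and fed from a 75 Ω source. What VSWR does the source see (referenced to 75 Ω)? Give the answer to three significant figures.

βl = 2π × 0.331 = 119°
tan(βl) = -1.79
Z_in = Z_0·(Z_L + jZ_0·tanβl)/(Z_0 + jZ_L·tanβl) = 11.3 + j27.7 Ω
Γ_s = (Z_in − Z_s)/(Z_in + Z_s) = (-63.7 + j27.7)/(86.3 + j27.7), |Γ_s| = 0.766
VSWR = (1 + |Γ_s|)/(1 − |Γ_s|)

VSWR ≈ 7.53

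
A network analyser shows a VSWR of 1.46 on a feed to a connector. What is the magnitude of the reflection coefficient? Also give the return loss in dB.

|Γ| ≈ 0.187; return loss ≈ 14.6 dB

|Γ| = (S − 1)/(S + 1) = (1.46 − 1)/(1.46 + 1) = 0.46/2.46
RL = −20·log₁₀|Γ| = −20·log₁₀(0.187)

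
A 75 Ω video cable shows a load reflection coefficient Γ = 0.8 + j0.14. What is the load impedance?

Z_L ≈ 428 + j352 Ω

Z_L = Z_0·(1 + Γ)/(1 − Γ) = 75·(1.8 + j0.14)/(0.2 − j0.14)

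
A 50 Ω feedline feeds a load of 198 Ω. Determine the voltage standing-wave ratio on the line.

For a purely resistive load, VSWR = R_L/Z_0 or Z_0/R_L (whichever > 1) = 198/50

VSWR ≈ 3.96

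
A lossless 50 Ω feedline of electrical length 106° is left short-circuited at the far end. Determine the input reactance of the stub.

tan(βl) = -3.49
For a short-circuited stub, Z_in = jZ_0·tan(βl)

X_in ≈ -174 Ω (capacitive)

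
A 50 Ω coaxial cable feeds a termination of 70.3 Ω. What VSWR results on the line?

For a purely resistive load, VSWR = R_L/Z_0 or Z_0/R_L (whichever > 1) = 70.3/50

VSWR ≈ 1.41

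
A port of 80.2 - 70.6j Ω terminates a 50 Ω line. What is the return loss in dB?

RL ≈ 5.71 dB

Γ = (30.2 − j70.6)/(130.2 − j70.6), |Γ| = 0.518
RL = −20·log₁₀|Γ| = −20·log₁₀(0.518)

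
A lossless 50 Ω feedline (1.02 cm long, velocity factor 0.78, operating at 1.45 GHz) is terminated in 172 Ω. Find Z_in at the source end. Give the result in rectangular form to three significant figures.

λ = v/f = 0.78·c / 1.45 GHz = 0.161 m
βl = 2π·l/λ = 2π × 0.0632 = 22.8°
tan(βl) = tan(22.8°) = 0.419
Z_in = Z_0·(Z_L + jZ_0·tanβl)/(Z_0 + jZ_L·tanβl)
     = 50·(172 + j21)/(50 + j72.1)

Z_in ≈ 65.6 − j73.7 Ω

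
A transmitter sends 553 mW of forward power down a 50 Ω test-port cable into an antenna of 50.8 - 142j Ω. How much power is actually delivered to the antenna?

|Γ| = |(0.8 − j142)/(100.8 − j142)| = 0.815
|Γ|² = 0.665
P_refl = |Γ|²·P_inc = 368 mW, P_del = (1 − |Γ|²)·P_inc = 185 mW

P_delivered ≈ 185 mW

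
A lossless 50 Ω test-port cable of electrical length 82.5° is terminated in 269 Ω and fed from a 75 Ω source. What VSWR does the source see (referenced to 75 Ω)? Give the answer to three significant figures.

VSWR ≈ 8

tan(βl) = 7.6
Z_in = Z_0·(Z_L + jZ_0·tanβl)/(Z_0 + jZ_L·tanβl) = 9.45 − j6.35 Ω
Γ_s = (Z_in − Z_s)/(Z_in + Z_s) = (-65.6 − j6.35)/(84.4 − j6.35), |Γ_s| = 0.778
VSWR = (1 + |Γ_s|)/(1 − |Γ_s|)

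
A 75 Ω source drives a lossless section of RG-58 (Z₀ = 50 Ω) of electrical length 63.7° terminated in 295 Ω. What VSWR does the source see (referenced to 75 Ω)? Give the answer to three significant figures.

VSWR ≈ 7.9

tan(βl) = 2.02
Z_in = Z_0·(Z_L + jZ_0·tanβl)/(Z_0 + jZ_L·tanβl) = 10.5 − j23.8 Ω
Γ_s = (Z_in − Z_s)/(Z_in + Z_s) = (-64.5 − j23.8)/(85.5 − j23.8), |Γ_s| = 0.775
VSWR = (1 + |Γ_s|)/(1 − |Γ_s|)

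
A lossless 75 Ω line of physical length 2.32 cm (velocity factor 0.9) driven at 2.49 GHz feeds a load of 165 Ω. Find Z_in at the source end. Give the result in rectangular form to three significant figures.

λ = v/f = 0.9·c / 2.49 GHz = 0.108 m
βl = 2π·l/λ = 2π × 0.214 = 77°
tan(βl) = tan(77°) = 4.34
Z_in = Z_0·(Z_L + jZ_0·tanβl)/(Z_0 + jZ_L·tanβl)
     = 75·(165 + j325)/(75 + j716)

Z_in ≈ 35.5 − j13.6 Ω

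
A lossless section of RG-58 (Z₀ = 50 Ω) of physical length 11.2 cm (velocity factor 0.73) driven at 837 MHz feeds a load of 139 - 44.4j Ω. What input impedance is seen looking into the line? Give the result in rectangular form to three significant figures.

Z_in ≈ 80.1 + j69.2 Ω

λ = v/f = 0.73·c / 837 MHz = 0.262 m
βl = 2π·l/λ = 2π × 0.428 = 154°
tan(βl) = tan(154°) = -0.486
Z_in = Z_0·(Z_L + jZ_0·tanβl)/(Z_0 + jZ_L·tanβl)
     = 50·(139 − j68.7)/(28.4 − j67.5)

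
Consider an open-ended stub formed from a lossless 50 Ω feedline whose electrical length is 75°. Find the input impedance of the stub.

tan(βl) = 3.73
For an open-ended stub, Z_in = −jZ_0·cot(βl) = −jZ_0/tan(βl)

Z_in ≈ −j13.4 Ω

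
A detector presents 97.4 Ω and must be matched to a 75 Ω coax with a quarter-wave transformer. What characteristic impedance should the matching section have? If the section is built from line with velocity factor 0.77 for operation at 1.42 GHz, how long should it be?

Z_qwt ≈ 85.5 Ω; length ≈ 4.07 cm

Z_qwt = √(Z_0·R_L) = √(75 × 97.4) = √7305
λ = 0.77·c/f = 0.163 m, so l = λ/4 = 0.0407 m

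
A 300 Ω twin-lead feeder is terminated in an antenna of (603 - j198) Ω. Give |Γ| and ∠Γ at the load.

Γ = (Z_L − Z_0)/(Z_L + Z_0) = (303 − j198)/(903 − j198)
|Γ| = 362/924 = 0.392

Γ ≈ 0.392 ∠ -20.8°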